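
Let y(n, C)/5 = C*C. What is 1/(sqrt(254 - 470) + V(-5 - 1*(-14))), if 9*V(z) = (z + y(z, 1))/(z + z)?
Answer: 567/1417225 - 39366*I*sqrt(6)/1417225 ≈ 0.00040008 - 0.068039*I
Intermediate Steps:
y(n, C) = 5*C**2 (y(n, C) = 5*(C*C) = 5*C**2)
V(z) = (5 + z)/(18*z) (V(z) = ((z + 5*1**2)/(z + z))/9 = ((z + 5*1)/((2*z)))/9 = ((z + 5)*(1/(2*z)))/9 = ((5 + z)*(1/(2*z)))/9 = ((5 + z)/(2*z))/9 = (5 + z)/(18*z))
1/(sqrt(254 - 470) + V(-5 - 1*(-14))) = 1/(sqrt(254 - 470) + (5 + (-5 - 1*(-14)))/(18*(-5 - 1*(-14)))) = 1/(sqrt(-216) + (5 + (-5 + 14))/(18*(-5 + 14))) = 1/(6*I*sqrt(6) + (1/18)*(5 + 9)/9) = 1/(6*I*sqrt(6) + (1/18)*(1/9)*14) = 1/(6*I*sqrt(6) + 7/81) = 1/(7/81 + 6*I*sqrt(6))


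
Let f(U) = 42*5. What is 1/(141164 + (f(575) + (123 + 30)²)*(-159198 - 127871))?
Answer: -1/6780141547 ≈ -1.4749e-10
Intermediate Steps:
f(U) = 210
1/(141164 + (f(575) + (123 + 30)²)*(-159198 - 127871)) = 1/(141164 + (210 + (123 + 30)²)*(-159198 - 127871)) = 1/(141164 + (210 + 153²)*(-287069)) = 1/(141164 + (210 + 23409)*(-287069)) = 1/(141164 + 23619*(-287069)) = 1/(141164 - 6780282711) = 1/(-6780141547) = -1/6780141547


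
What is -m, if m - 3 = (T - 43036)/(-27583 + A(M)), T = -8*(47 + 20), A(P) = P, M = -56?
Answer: -42163/9213 ≈ -4.5765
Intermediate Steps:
T = -536 (T = -8*67 = -536)
m = 42163/9213 (m = 3 + (-536 - 43036)/(-27583 - 56) = 3 - 43572/(-27639) = 3 - 43572*(-1/27639) = 3 + 14524/9213 = 42163/9213 ≈ 4.5765)
-m = -1*42163/9213 = -42163/9213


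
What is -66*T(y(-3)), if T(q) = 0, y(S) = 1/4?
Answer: 0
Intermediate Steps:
y(S) = 1/4
-66*T(y(-3)) = -66*0 = 0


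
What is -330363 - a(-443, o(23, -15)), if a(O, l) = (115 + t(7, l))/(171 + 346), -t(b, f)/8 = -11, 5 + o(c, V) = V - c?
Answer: -170797874/517 ≈ -3.3036e+5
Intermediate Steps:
o(c, V) = -5 + V - c (o(c, V) = -5 + (V - c) = -5 + V - c)
t(b, f) = 88 (t(b, f) = -8*(-11) = 88)
a(O, l) = 203/517 (a(O, l) = (115 + 88)/(171 + 346) = 203/517)
-330363 - a(-443, o(23, -15)) = -330363 - 1*203/517 = -330363 - 203/517 = -170797874/517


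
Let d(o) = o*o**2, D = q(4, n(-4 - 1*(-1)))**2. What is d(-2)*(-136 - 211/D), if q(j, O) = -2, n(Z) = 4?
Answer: 1510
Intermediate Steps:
D = 4 (D = (-2)**2 = 4)
d(o) = o**3
d(-2)*(-136 - 211/D) = (-2)**3*(-136 - 211/4) = -8*(-136 - 211*1/4) = -8*(-136 - 211/4) = -8*(-755/4) = 1510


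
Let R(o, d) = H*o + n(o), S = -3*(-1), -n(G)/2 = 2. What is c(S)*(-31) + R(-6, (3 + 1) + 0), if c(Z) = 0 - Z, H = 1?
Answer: 83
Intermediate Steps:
n(G) = -4 (n(G) = -2*2 = -4)
S = 3
c(Z) = -Z
R(o, d) = -4 + o (R(o, d) = 1*o - 4 = o - 4 = -4 + o)
c(S)*(-31) + R(-6, (3 + 1) + 0) = -1*3*(-31) + (-4 - 6) = -3*(-31) - 10 = 93 - 10 = 83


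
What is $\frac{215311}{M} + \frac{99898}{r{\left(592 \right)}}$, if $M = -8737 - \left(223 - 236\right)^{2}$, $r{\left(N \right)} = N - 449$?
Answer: $\frac{858902115}{1273558} \approx 674.41$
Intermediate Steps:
$r{\left(N \right)} = -449 + N$
$M = -8906$ ($M = -8737 - \left(-13\right)^{2} = -8737 - 169 = -8906$)
$\frac{215311}{M} + \frac{99898}{r{\left(592 \right)}} = \frac{215311}{-8906} + \frac{99898}{-449 + 592} = 215311 \left(- \frac{1}{8906}\right) + \frac{99898}{143} = - \frac{215311}{8906} + 99898 \cdot \frac{1}{143} = - \frac{215311}{8906} + \frac{99898}{143} = \frac{858902115}{1273558}$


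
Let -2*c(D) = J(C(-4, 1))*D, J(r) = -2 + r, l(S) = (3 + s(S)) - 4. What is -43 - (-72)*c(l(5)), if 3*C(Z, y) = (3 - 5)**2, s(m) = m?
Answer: 53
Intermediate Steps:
C(Z, y) = 4/3 (C(Z, y) = (3 - 5)**2/3 = (1/3)*(-2)**2 = (1/3)*4 = 4/3)
l(S) = -1 + S (l(S) = (3 + S) - 4 = -1 + S)
c(D) = D/3 (c(D) = -(-2 + 4/3)*D/2 = -(-1)*D/3 = D/3)
-43 - (-72)*c(l(5)) = -43 - (-72)*(-1 + 5)/3 = -43 - (-72)*(1/3)*4 = -43 - (-72)*4/3 = -43 - 72*(-4/3) = -43 + 96 = 53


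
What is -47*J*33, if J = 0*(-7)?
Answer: 0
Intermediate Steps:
J = 0
-47*J*33 = -47*0*33 = 0*33 = 0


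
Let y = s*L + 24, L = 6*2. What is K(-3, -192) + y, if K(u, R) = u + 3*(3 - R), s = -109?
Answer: -702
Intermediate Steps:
L = 12
K(u, R) = 9 + u - 3*R (K(u, R) = u + (9 - 3*R) = 9 + u - 3*R)
y = -1284 (y = -109*12 + 24 = -1308 + 24 = -1284)
K(-3, -192) + y = (9 - 3 - 3*(-192)) - 1284 = (9 - 3 + 576) - 1284 = 582 - 1284 = -702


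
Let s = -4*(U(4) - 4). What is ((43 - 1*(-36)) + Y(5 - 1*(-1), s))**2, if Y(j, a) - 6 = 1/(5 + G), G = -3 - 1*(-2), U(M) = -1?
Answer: 116281/16 ≈ 7267.6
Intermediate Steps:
G = -1 (G = -3 + 2 = -1)
s = 20 (s = -4*(-1 - 4) = -4*(-5) = 20)
Y(j, a) = 25/4 (Y(j, a) = 6 + 1/(5 - 1) = 6 + 1/4 = 25/4)
((43 - 1*(-36)) + Y(5 - 1*(-1), s))**2 = ((43 - 1*(-36)) + 25/4)**2 = ((43 + 36) + 25/4)**2 = (79 + 25/4)**2 = (341/4)**2 = 116281/16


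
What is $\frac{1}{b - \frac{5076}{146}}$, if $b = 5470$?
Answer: $\frac{73}{396772} \approx 0.00018398$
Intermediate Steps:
$\frac{1}{b - \frac{5076}{146}} = \frac{1}{5470 - \frac{5076}{146}} = \frac{1}{5470 - \frac{2538}{73}} = \frac{1}{\frac{396772}{73}} = \frac{73}{396772}$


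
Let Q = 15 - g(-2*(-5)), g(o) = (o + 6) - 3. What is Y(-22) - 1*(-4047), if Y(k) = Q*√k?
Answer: 4047 + 2*I*√22 ≈ 4047.0 + 9.3808*I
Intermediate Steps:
g(o) = 3 + o (g(o) = (6 + o) - 3 = 3 + o)
Q = 2 (Q = 15 - (3 - 2*(-5)) = 15 - (3 + 10) = 15 - 1*13 = 15 - 13 = 2)
Y(k) = 2*√k
Y(-22) - 1*(-4047) = 2*√(-22) - 1*(-4047) = 2*(I*√22) + 4047 = 2*I*√22 + 4047 = 4047 + 2*I*√22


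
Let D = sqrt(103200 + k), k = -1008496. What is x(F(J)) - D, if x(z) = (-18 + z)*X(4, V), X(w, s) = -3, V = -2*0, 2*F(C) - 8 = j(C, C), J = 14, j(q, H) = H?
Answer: 21 - 4*I*sqrt(56581) ≈ 21.0 - 951.47*I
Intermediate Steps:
F(C) = 4 + C/2
D = 4*I*sqrt(56581) (D = sqrt(103200 - 1008496) = sqrt(-905296) = 4*I*sqrt(56581) ≈ 951.47*I)
V = 0
x(z) = 54 - 3*z (x(z) = (-18 + z)*(-3) = 54 - 3*z)
x(F(J)) - D = (54 - 3*(4 + (1/2)*14)) - 4*I*sqrt(56581) = (54 - 3*(4 + 7)) - 4*I*sqrt(56581) = (54 - 3*11) - 4*I*sqrt(56581) = (54 - 33) - 4*I*sqrt(56581) = 21 - 4*I*sqrt(56581)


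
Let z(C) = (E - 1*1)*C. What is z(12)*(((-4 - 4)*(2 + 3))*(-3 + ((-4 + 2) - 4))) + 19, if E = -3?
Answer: -17261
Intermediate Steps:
z(C) = -4*C (z(C) = (-3 - 1*1)*C = (-3 - 1)*C = -4*C)
z(12)*(((-4 - 4)*(2 + 3))*(-3 + ((-4 + 2) - 4))) + 19 = (-4*12)*(((-4 - 4)*(2 + 3))*(-3 + ((-4 + 2) - 4))) + 19 = -48*(-8*5)*(-3 + (-2 - 4)) + 19 = -(-1920)*(-3 - 6) + 19 = -(-1920)*(-9) + 19 = -48*360 + 19 = -17280 + 19 = -17261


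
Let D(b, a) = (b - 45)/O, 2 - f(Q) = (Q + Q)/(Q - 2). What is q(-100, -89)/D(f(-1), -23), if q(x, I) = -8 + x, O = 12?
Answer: 3888/131 ≈ 29.679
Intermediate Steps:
f(Q) = 2 - 2*Q/(-2 + Q) (f(Q) = 2 - (Q + Q)/(Q - 2) = 2 - 2*Q/(-2 + Q))
D(b, a) = -15/4 + b/12 (D(b, a) = (b - 45)/12 = (-45 + b)*(1/12) = -15/4 + b/12)
q(-100, -89)/D(f(-1), -23) = (-8 - 100)/(-15/4 + (-4/(-2 - 1))/12) = -108/(-15/4 + (-4/(-3))/12) = -108/(-15/4 + (-4*(-⅓))/12) = -108/(-15/4 + (1/12)*(4/3)) = -108/(-15/4 + ⅑) = -108/(-131/36) = -108*(-36/131) = 3888/131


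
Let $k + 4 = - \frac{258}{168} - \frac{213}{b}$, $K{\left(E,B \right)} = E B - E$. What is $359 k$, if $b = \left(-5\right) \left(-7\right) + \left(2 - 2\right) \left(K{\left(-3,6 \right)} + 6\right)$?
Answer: $- \frac{584093}{140} \approx -4172.1$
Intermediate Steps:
$K{\left(E,B \right)} = - E + B E$ ($K{\left(E,B \right)} = B E - E = - E + B E$)
$b = 35$ ($b = \left(-5\right) \left(-7\right) + \left(2 - 2\right) \left(- 3 \left(-1 + 6\right) + 6\right) = 35 + 0 \left(\left(-3\right) 5 + 6\right) = 35 + 0 \left(-15 + 6\right) = 35 + 0 \left(-9\right) = 35 + 0 = 35$)
$k = - \frac{1627}{140}$ ($k = -4 - \left(\frac{43}{28} + \frac{213}{35}\right) = -4 - \frac{1067}{140} = - \frac{1627}{140} \approx -11.621$)
$359 k = 359 \left(- \frac{1627}{140}\right) = - \frac{584093}{140}$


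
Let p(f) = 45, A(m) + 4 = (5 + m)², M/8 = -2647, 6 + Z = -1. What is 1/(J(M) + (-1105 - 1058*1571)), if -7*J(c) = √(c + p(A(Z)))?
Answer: -81497927/135549226659852 + 7*I*√21131/135549226659852 ≈ -6.0124e-7 + 7.5069e-12*I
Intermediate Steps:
Z = -7 (Z = -6 - 1 = -7)
M = -21176 (M = 8*(-2647) = -21176)
A(m) = -4 + (5 + m)²
J(c) = -√(45 + c)/7 (J(c) = -√(c + 45)/7 = -√(45 + c)/7)
1/(J(M) + (-1105 - 1058*1571)) = 1/(-√(45 - 21176)/7 + (-1105 - 1058*1571)) = 1/(-I*√21131/7 + (-1105 - 1662118)) = 1/(-I*√21131/7 - 1663223) = 1/(-1663223 - I*√21131/7)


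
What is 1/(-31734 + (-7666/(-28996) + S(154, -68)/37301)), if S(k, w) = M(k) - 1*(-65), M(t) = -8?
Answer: -4469338/141828783653 ≈ -3.1512e-5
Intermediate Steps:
S(k, w) = 57 (S(k, w) = -8 - 1*(-65) = -8 + 65 = 57)
1/(-31734 + (-7666/(-28996) + S(154, -68)/37301)) = 1/(-31734 + (-7666/(-28996) + 57/37301)) = 1/(-31734 + (-7666*(-1/28996) + 57*(1/37301))) = 1/(-31734 + (3833/14498 + 57/37301)) = 1/(-31734 + 1188439/4469338) = 1/(-141828783653/4469338) = -4469338/141828783653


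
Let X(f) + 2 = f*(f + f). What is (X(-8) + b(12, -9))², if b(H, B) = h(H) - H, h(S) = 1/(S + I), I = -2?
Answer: 1301881/100 ≈ 13019.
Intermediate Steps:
h(S) = 1/(-2 + S) (h(S) = 1/(S - 2) = 1/(-2 + S))
b(H, B) = 1/(-2 + H) - H
X(f) = -2 + 2*f² (X(f) = -2 + f*(f + f) = -2 + f*(2*f) = -2 + 2*f²)
(X(-8) + b(12, -9))² = ((-2 + 2*(-8)²) + (1 - 1*12*(-2 + 12))/(-2 + 12))² = ((-2 + 2*64) + (1 - 1*12*10)/10)² = ((-2 + 128) + (1 - 120)/10)² = (126 + (⅒)*(-119))² = (126 - 119/10)² = (1141/10)² = 1301881/100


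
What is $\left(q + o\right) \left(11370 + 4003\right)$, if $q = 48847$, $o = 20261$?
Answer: $1062397284$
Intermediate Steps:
$\left(q + o\right) \left(11370 + 4003\right) = \left(48847 + 20261\right) \left(11370 + 4003\right) = 69108 \cdot 15373 = 1062397284$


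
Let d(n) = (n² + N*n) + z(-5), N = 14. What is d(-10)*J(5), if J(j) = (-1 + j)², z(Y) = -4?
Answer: -704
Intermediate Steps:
d(n) = -4 + n² + 14*n (d(n) = (n² + 14*n) - 4 = -4 + n² + 14*n)
d(-10)*J(5) = (-4 + (-10)² + 14*(-10))*(-1 + 5)² = (-4 + 100 - 140)*4² = -44*16 = -704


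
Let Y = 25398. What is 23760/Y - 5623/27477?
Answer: 28335587/38770047 ≈ 0.73086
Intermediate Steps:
23760/Y - 5623/27477 = 23760/25398 - 5623/27477 = 23760*(1/25398) - 5623*1/27477 = 1320/1411 - 5623/27477 = 28335587/38770047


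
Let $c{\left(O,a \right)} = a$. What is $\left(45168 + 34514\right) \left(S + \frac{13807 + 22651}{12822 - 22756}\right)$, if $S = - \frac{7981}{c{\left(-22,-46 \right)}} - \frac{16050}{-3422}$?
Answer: $\frac{118181675084891}{8498537} \approx 1.3906 \cdot 10^{7}$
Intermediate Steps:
$S = \frac{609767}{3422}$ ($S = - \frac{7981}{-46} - \frac{16050}{-3422} = \left(-7981\right) \left(- \frac{1}{46}\right) - - \frac{8025}{1711} = \frac{347}{2} + \frac{8025}{1711} = \frac{609767}{3422} \approx 178.19$)
$\left(45168 + 34514\right) \left(S + \frac{13807 + 22651}{12822 - 22756}\right) = \left(45168 + 34514\right) \left(\frac{609767}{3422} + \frac{13807 + 22651}{12822 - 22756}\right) = 79682 \left(\frac{609767}{3422} + \frac{36458}{-9934}\right) = 79682 \left(\frac{609767}{3422} + 36458 \left(- \frac{1}{9934}\right)\right) = 79682 \left(\frac{609767}{3422} - \frac{18229}{4967}\right) = 79682 \cdot \frac{2966333051}{16997074} = \frac{118181675084891}{8498537}$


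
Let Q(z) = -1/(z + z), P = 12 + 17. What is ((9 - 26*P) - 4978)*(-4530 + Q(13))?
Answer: 674060663/26 ≈ 2.5925e+7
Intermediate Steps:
P = 29
Q(z) = -1/(2*z)
((9 - 26*P) - 4978)*(-4530 + Q(13)) = ((9 - 26*29) - 4978)*(-4530 - ½/13) = ((9 - 754) - 4978)*(-4530 - ½*1/13) = (-745 - 4978)*(-4530 - 1/26) = -5723*(-117781/26) = 674060663/26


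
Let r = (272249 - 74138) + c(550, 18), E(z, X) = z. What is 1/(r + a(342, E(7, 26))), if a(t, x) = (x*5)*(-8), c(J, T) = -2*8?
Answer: 1/197815 ≈ 5.0552e-6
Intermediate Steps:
c(J, T) = -16
a(t, x) = -40*x (a(t, x) = (5*x)*(-8) = -40*x)
r = 198095 (r = (272249 - 74138) - 16 = 198111 - 16 = 198095)
1/(r + a(342, E(7, 26))) = 1/(198095 - 40*7) = 1/(198095 - 280) = 1/197815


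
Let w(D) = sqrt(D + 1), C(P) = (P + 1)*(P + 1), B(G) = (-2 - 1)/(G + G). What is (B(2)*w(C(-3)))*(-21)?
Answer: 63*sqrt(5)/4 ≈ 35.218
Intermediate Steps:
B(G) = -3/(2*G) (B(G) = -3*1/(2*G) = -3/(2*G))
C(P) = (1 + P)**2 (C(P) = (1 + P)*(1 + P) = (1 + P)**2)
w(D) = sqrt(1 + D)
(B(2)*w(C(-3)))*(-21) = ((-3/2/2)*sqrt(1 + (1 - 3)**2))*(-21) = ((-3/2*1/2)*sqrt(1 + (-2)**2))*(-21) = -3*sqrt(1 + 4)/4*(-21) = -3*sqrt(5)/4*(-21) = 63*sqrt(5)/4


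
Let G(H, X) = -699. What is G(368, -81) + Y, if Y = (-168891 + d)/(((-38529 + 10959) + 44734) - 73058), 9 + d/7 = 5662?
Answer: -19470293/27947 ≈ -696.69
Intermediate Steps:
d = 39571 (d = -63 + 7*5662 = -63 + 39634 = 39571)
Y = 64660/27947 (Y = (-168891 + 39571)/(((-38529 + 10959) + 44734) - 73058) = -129320/((-27570 + 44734) - 73058) = -129320/(17164 - 73058) = -129320/(-55894) = -129320*(-1/55894) = 64660/27947 ≈ 2.3137)
G(368, -81) + Y = -699 + 64660/27947 = -19470293/27947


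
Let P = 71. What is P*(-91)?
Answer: -6461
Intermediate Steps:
P*(-91) = 71*(-91) = -6461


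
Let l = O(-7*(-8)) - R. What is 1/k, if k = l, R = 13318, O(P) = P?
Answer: -1/13262 ≈ -7.5403e-5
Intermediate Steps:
l = -13262 (l = -7*(-8) - 1*13318 = 56 - 13318 = -13262)
k = -13262
1/k = 1/(-13262) = -1/13262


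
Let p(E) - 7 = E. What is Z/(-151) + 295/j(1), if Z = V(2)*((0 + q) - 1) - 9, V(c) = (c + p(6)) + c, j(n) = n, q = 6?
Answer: 44469/151 ≈ 294.50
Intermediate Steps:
p(E) = 7 + E
V(c) = 13 + 2*c (V(c) = (c + (7 + 6)) + c = (c + 13) + c = (13 + c) + c = 13 + 2*c)
Z = 76 (Z = (13 + 2*2)*((0 + 6) - 1) - 9 = (13 + 4)*(6 - 1) - 9 = 17*5 - 9 = 85 - 9 = 76)
Z/(-151) + 295/j(1) = 76/(-151) + 295/1 = 76*(-1/151) + 295*1 = -76/151 + 295 = 44469/151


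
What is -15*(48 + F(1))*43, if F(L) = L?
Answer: -31605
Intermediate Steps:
-15*(48 + F(1))*43 = -15*(48 + 1)*43 = -15*49*43 = -735*43 = -31605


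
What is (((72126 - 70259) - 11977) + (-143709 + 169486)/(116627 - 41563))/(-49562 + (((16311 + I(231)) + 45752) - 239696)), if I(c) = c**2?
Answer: 758871263/13048675376 ≈ 0.058157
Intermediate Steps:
(((72126 - 70259) - 11977) + (-143709 + 169486)/(116627 - 41563))/(-49562 + (((16311 + I(231)) + 45752) - 239696)) = (((72126 - 70259) - 11977) + (-143709 + 169486)/(116627 - 41563))/(-49562 + (((16311 + 231**2) + 45752) - 239696)) = ((1867 - 11977) + 25777/75064)/(-49562 + (((16311 + 53361) + 45752) - 239696)) = (-10110 + 25777*(1/75064))/(-49562 + ((69672 + 45752) - 239696)) = (-10110 + 25777/75064)/(-49562 + (115424 - 239696)) = -758871263/(75064*(-49562 - 124272)) = -758871263/75064/(-173834) = -758871263/75064*(-1/173834) = 758871263/13048675376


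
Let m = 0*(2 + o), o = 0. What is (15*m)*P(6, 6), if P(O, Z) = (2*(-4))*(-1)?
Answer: 0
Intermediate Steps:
m = 0 (m = 0*(2 + 0) = 0*2 = 0)
P(O, Z) = 8 (P(O, Z) = -8*(-1) = 8)
(15*m)*P(6, 6) = (15*0)*8 = 0*8 = 0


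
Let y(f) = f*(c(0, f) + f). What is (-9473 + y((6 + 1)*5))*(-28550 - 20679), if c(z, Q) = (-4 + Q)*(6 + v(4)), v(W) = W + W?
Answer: -341747718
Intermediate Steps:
v(W) = 2*W
c(z, Q) = -56 + 14*Q (c(z, Q) = (-4 + Q)*(6 + 2*4) = (-4 + Q)*(6 + 8) = (-4 + Q)*14 = -56 + 14*Q)
y(f) = f*(-56 + 15*f) (y(f) = f*((-56 + 14*f) + f) = f*(-56 + 15*f))
(-9473 + y((6 + 1)*5))*(-28550 - 20679) = (-9473 + ((6 + 1)*5)*(-56 + 15*((6 + 1)*5)))*(-28550 - 20679) = (-9473 + (7*5)*(-56 + 15*(7*5)))*(-49229) = (-9473 + 35*(-56 + 15*35))*(-49229) = (-9473 + 35*(-56 + 525))*(-49229) = (-9473 + 35*469)*(-49229) = (-9473 + 16415)*(-49229) = 6942*(-49229) = -341747718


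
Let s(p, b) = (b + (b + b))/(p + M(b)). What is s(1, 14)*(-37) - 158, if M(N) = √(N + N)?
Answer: -904/9 - 1036*√7/9 ≈ -405.00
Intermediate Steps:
M(N) = √2*√N (M(N) = √(2*N) = √2*√N)
s(p, b) = 3*b/(p + √2*√b) (s(p, b) = (b + (b + b))/(p + √2*√b) = (b + 2*b)/(p + √2*√b) = (3*b)/(p + √2*√b) = 3*b/(p + √2*√b))
s(1, 14)*(-37) - 158 = (3*14/(1 + √2*√14))*(-37) - 158 = (3*14/(1 + 2*√7))*(-37) - 158 = (42/(1 + 2*√7))*(-37) - 158 = -1554/(1 + 2*√7) - 158 = -158 - 1554/(1 + 2*√7)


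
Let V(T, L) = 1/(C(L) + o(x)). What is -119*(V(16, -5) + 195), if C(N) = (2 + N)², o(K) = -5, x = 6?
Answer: -92939/4 ≈ -23235.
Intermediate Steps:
V(T, L) = 1/(-5 + (2 + L)²) (V(T, L) = 1/((2 + L)² - 5) = 1/(-5 + (2 + L)²))
-119*(V(16, -5) + 195) = -119*(1/(-5 + (2 - 5)²) + 195) = -119*(1/(-5 + (-3)²) + 195) = -119*(1/(-5 + 9) + 195) = -119*(1/4 + 195) = -119*(¼ + 195) = -119*781/4 = -92939/4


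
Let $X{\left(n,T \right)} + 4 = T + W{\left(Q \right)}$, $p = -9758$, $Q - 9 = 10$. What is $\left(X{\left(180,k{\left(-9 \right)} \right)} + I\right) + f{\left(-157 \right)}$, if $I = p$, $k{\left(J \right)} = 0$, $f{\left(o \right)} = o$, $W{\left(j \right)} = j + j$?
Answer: $-9881$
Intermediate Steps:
$Q = 19$ ($Q = 9 + 10 = 19$)
$W{\left(j \right)} = 2 j$
$I = -9758$
$X{\left(n,T \right)} = 34 + T$ ($X{\left(n,T \right)} = -4 + \left(T + 2 \cdot 19\right) = -4 + \left(T + 38\right) = -4 + \left(38 + T\right) = 34 + T$)
$\left(X{\left(180,k{\left(-9 \right)} \right)} + I\right) + f{\left(-157 \right)} = \left(\left(34 + 0\right) - 9758\right) - 157 = \left(34 - 9758\right) - 157 = -9724 - 157 = -9881$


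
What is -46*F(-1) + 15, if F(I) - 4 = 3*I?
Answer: -31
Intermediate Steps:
F(I) = 4 + 3*I
-46*F(-1) + 15 = -46*(4 + 3*(-1)) + 15 = -46*(4 - 3) + 15 = -46*1 + 15 = -46 + 15 = -31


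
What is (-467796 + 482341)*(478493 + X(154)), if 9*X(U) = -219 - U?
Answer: 62631700880/9 ≈ 6.9591e+9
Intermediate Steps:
X(U) = -73/3 - U/9 (X(U) = (-219 - U)/9 = -73/3 - U/9)
(-467796 + 482341)*(478493 + X(154)) = (-467796 + 482341)*(478493 + (-73/3 - ⅑*154)) = 14545*(478493 + (-73/3 - 154/9)) = 14545*(478493 - 373/9) = 14545*(4306064/9) = 62631700880/9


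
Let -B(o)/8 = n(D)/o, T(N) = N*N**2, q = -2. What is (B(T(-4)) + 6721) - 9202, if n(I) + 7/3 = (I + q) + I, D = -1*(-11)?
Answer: -59491/24 ≈ -2478.8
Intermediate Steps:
D = 11
T(N) = N**3
n(I) = -13/3 + 2*I (n(I) = -7/3 + ((I - 2) + I) = -7/3 + ((-2 + I) + I) = -7/3 + (-2 + 2*I) = -13/3 + 2*I)
B(o) = -424/(3*o) (B(o) = -8*(-13/3 + 2*11)/o = -8*(-13/3 + 22)/o = -424/(3*o))
(B(T(-4)) + 6721) - 9202 = (-424/(3*((-4)**3)) + 6721) - 9202 = (-424/3/(-64) + 6721) - 9202 = (-424/3*(-1/64) + 6721) - 9202 = (53/24 + 6721) - 9202 = 161357/24 - 9202 = -59491/24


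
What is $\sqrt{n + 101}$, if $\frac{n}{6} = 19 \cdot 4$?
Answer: $\sqrt{557} \approx 23.601$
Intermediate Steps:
$n = 456$ ($n = 6 \cdot 19 \cdot 4 = 6 \cdot 76 = 456$)
$\sqrt{n + 101} = \sqrt{456 + 101} = \sqrt{557}$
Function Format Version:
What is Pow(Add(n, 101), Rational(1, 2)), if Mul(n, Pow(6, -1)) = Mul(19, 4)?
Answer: Pow(557, Rational(1, 2)) ≈ 23.601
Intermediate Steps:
n = 456 (n = Mul(6, Mul(19, 4)) = Mul(6, 76) = 456)
Pow(Add(n, 101), Rational(1, 2)) = Pow(Add(456, 101), Rational(1, 2)) = Pow(557, Rational(1, 2))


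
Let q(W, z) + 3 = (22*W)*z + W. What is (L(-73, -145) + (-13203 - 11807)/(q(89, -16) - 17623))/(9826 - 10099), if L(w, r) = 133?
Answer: -434937/889343 ≈ -0.48905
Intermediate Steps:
q(W, z) = -3 + W + 22*W*z (q(W, z) = -3 + ((22*W)*z + W) = -3 + (22*W*z + W) = -3 + (W + 22*W*z) = -3 + W + 22*W*z)
(L(-73, -145) + (-13203 - 11807)/(q(89, -16) - 17623))/(9826 - 10099) = (133 + (-13203 - 11807)/((-3 + 89 + 22*89*(-16)) - 17623))/(9826 - 10099) = (133 - 25010/((-3 + 89 - 31328) - 17623))/(-273) = (133 - 25010/(-31242 - 17623))*(-1/273) = (133 - 25010/(-48865))*(-1/273) = (133 - 25010*(-1/48865))*(-1/273) = (133 + 5002/9773)*(-1/273) = (1304811/9773)*(-1/273) = -434937/889343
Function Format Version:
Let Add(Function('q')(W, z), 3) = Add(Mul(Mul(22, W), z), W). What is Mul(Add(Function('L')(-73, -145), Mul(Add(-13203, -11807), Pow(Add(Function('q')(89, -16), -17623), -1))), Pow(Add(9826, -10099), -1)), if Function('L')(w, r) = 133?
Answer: Rational(-434937, 889343) ≈ -0.48905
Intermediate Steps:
Function('q')(W, z) = Add(-3, W, Mul(22, W, z)) (Function('q')(W, z) = Add(-3, Add(Mul(Mul(22, W), z), W)) = Add(-3, Add(Mul(22, W, z), W)) = Add(-3, Add(W, Mul(22, W, z))) = Add(-3, W, Mul(22, W, z)))
Mul(Add(Function('L')(-73, -145), Mul(Add(-13203, -11807), Pow(Add(Function('q')(89, -16), -17623), -1))), Pow(Add(9826, -10099), -1)) = Mul(Add(133, Mul(Add(-13203, -11807), Pow(Add(Add(-3, 89, Mul(22, 89, -16)), -17623), -1))), Pow(Add(9826, -10099), -1)) = Mul(Add(133, Mul(-25010, Pow(Add(Add(-3, 89, -31328), -17623), -1))), Pow(-273, -1)) = Mul(Add(133, Mul(-25010, Pow(Add(-31242, -17623), -1))), Rational(-1, 273)) = Mul(Add(133, Mul(-25010, Pow(-48865, -1))), Rational(-1, 273)) = Mul(Add(133, Mul(-25010, Rational(-1, 48865))), Rational(-1, 273)) = Mul(Add(133, Rational(5002, 9773)), Rational(-1, 273)) = Mul(Rational(1304811, 9773), Rational(-1, 273)) = Rational(-434937, 889343)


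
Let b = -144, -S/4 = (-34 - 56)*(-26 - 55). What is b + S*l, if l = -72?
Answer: 2099376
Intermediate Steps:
S = -29160 (S = -4*(-34 - 56)*(-26 - 55) = -(-360)*(-81) = -4*7290 = -29160)
b + S*l = -144 - 29160*(-72) = -144 + 2099520 = 2099376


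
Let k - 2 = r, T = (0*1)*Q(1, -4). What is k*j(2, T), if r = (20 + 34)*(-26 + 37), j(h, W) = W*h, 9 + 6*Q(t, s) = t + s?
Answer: 0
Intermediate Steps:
Q(t, s) = -3/2 + s/6 + t/6 (Q(t, s) = -3/2 + (t + s)/6 = -3/2 + (s + t)/6 = -3/2 + (s/6 + t/6) = -3/2 + s/6 + t/6)
T = 0 (T = (0*1)*(-3/2 + (1/6)*(-4) + (1/6)*1) = 0*(-3/2 - 2/3 + 1/6) = 0*(-2) = 0)
r = 594 (r = 54*11 = 594)
k = 596 (k = 2 + 594 = 596)
k*j(2, T) = 596*(0*2) = 596*0 = 0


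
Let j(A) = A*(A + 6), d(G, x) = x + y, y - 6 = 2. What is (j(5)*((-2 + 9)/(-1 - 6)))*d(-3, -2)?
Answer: -330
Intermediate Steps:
y = 8 (y = 6 + 2 = 8)
d(G, x) = 8 + x (d(G, x) = x + 8 = 8 + x)
j(A) = A*(6 + A)
(j(5)*((-2 + 9)/(-1 - 6)))*d(-3, -2) = ((5*(6 + 5))*((-2 + 9)/(-1 - 6)))*(8 - 2) = ((5*11)*(7/(-7)))*6 = (55*(7*(-⅐)))*6 = (55*(-1))*6 = -55*6 = -330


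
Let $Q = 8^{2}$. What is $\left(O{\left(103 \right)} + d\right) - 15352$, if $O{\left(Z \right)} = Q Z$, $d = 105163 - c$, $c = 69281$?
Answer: $27122$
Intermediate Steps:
$Q = 64$
$d = 35882$ ($d = 105163 - 69281 = 35882$)
$O{\left(Z \right)} = 64 Z$
$\left(O{\left(103 \right)} + d\right) - 15352 = \left(64 \cdot 103 + 35882\right) - 15352 = \left(6592 + 35882\right) - 15352 = 42474 - 15352 = 27122$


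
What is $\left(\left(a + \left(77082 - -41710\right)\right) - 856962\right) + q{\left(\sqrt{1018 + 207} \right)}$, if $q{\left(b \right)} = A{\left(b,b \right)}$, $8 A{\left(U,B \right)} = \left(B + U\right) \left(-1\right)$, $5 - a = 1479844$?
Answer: $- \frac{8872071}{4} \approx -2.218 \cdot 10^{6}$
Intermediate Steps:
$a = -1479839$ ($a = 5 - 1479844 = -1479839$)
$A{\left(U,B \right)} = - \frac{B}{8} - \frac{U}{8}$ ($A{\left(U,B \right)} = \frac{\left(B + U\right) \left(-1\right)}{8} = \frac{- B - U}{8} = - \frac{B}{8} - \frac{U}{8}$)
$q{\left(b \right)} = - \frac{b}{4}$ ($q{\left(b \right)} = - \frac{b}{8} - \frac{b}{8} = - \frac{b}{4}$)
$\left(\left(a + \left(77082 - -41710\right)\right) - 856962\right) + q{\left(\sqrt{1018 + 207} \right)} = \left(\left(-1479839 + \left(77082 - -41710\right)\right) - 856962\right) - \frac{\sqrt{1018 + 207}}{4} = \left(\left(-1479839 + \left(77082 + 41710\right)\right) - 856962\right) - \frac{\sqrt{1225}}{4} = \left(\left(-1479839 + 118792\right) - 856962\right) - \frac{35}{4} = \left(-1361047 - 856962\right) - \frac{35}{4} = -2218009 - \frac{35}{4} = - \frac{8872071}{4}$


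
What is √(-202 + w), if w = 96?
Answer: I*√106 ≈ 10.296*I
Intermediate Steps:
√(-202 + w) = √(-202 + 96) = √(-106) = I*√106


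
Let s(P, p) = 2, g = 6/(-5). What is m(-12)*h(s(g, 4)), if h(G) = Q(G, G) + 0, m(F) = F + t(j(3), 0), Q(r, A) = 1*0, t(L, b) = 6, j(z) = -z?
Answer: 0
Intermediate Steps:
g = -6/5 (g = 6*(-⅕) = -6/5 ≈ -1.2000)
Q(r, A) = 0
m(F) = 6 + F (m(F) = F + 6 = 6 + F)
h(G) = 0 (h(G) = 0 + 0 = 0)
m(-12)*h(s(g, 4)) = (6 - 12)*0 = -6*0 = 0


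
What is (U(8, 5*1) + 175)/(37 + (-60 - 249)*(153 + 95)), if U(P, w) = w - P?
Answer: -172/76595 ≈ -0.0022456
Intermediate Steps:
(U(8, 5*1) + 175)/(37 + (-60 - 249)*(153 + 95)) = ((5*1 - 1*8) + 175)/(37 + (-60 - 249)*(153 + 95)) = ((5 - 8) + 175)/(37 - 309*248) = (-3 + 175)/(37 - 76632) = 172/(-76595) = 172*(-1/76595) = -172/76595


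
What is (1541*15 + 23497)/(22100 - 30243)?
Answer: -46612/8143 ≈ -5.7242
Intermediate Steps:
(1541*15 + 23497)/(22100 - 30243) = (23115 + 23497)/(-8143) = 46612*(-1/8143) = -46612/8143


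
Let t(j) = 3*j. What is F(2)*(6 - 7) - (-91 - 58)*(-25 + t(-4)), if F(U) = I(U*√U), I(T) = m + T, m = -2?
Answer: -5511 - 2*√2 ≈ -5513.8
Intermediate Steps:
I(T) = -2 + T
F(U) = -2 + U^(3/2) (F(U) = -2 + U*√U = -2 + U^(3/2))
F(2)*(6 - 7) - (-91 - 58)*(-25 + t(-4)) = (-2 + 2^(3/2))*(6 - 7) - (-91 - 58)*(-25 + 3*(-4)) = (-2 + 2*√2)*(-1) - (-149)*(-25 - 12) = (2 - 2*√2) - (-149)*(-37) = (2 - 2*√2) - 1*5513 = (2 - 2*√2) - 5513 = -5511 - 2*√2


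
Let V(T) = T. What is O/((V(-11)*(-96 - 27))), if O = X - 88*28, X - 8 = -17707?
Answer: -611/41 ≈ -14.902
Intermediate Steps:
X = -17699 (X = 8 - 17707 = -17699)
O = -20163 (O = -17699 - 88*28 = -17699 - 2464 = -20163)
O/((V(-11)*(-96 - 27))) = -20163*(-1/(11*(-96 - 27))) = -20163/((-11*(-123))) = -20163/1353 = -20163*1/1353 = -611/41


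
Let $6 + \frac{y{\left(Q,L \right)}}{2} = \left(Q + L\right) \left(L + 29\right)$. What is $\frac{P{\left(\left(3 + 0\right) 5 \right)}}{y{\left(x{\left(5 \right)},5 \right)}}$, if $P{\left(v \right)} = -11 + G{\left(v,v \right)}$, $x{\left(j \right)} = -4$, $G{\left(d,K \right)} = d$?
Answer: $\frac{1}{14} \approx 0.071429$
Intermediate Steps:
$P{\left(v \right)} = -11 + v$
$y{\left(Q,L \right)} = -12 + 2 \left(29 + L\right) \left(L + Q\right)$ ($y{\left(Q,L \right)} = -12 + 2 \left(Q + L\right) \left(L + 29\right) = -12 + 2 \left(L + Q\right) \left(29 + L\right) = -12 + 2 \left(29 + L\right) \left(L + Q\right)$)
$\frac{P{\left(\left(3 + 0\right) 5 \right)}}{y{\left(x{\left(5 \right)},5 \right)}} = \frac{-11 + \left(3 + 0\right) 5}{-12 + 2 \cdot 5^{2} + 58 \cdot 5 + 58 \left(-4\right) + 2 \cdot 5 \left(-4\right)} = \frac{-11 + 3 \cdot 5}{-12 + 2 \cdot 25 + 290 - 232 - 40} = \frac{-11 + 15}{-12 + 50 + 290 - 232 - 40} = \frac{4}{56} = 4 \cdot \frac{1}{56} = \frac{1}{14}$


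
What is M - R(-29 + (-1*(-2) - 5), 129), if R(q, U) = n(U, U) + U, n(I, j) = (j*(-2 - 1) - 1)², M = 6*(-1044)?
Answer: -156937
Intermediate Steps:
M = -6264
n(I, j) = (-1 - 3*j)² (n(I, j) = (j*(-3) - 1)² = (-3*j - 1)² = (-1 - 3*j)²)
R(q, U) = U + (1 + 3*U)² (R(q, U) = (1 + 3*U)² + U = U + (1 + 3*U)²)
M - R(-29 + (-1*(-2) - 5), 129) = -6264 - (129 + (1 + 3*129)²) = -6264 - (129 + (1 + 387)²) = -6264 - (129 + 388²) = -6264 - (129 + 150544) = -6264 - 1*150673 = -6264 - 150673 = -156937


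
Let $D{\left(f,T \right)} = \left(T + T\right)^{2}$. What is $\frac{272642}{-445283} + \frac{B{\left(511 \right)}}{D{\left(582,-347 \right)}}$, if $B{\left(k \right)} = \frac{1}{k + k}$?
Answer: $- \frac{134203114317581}{219182538093736} \approx -0.61229$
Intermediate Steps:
$B{\left(k \right)} = \frac{1}{2 k}$
$D{\left(f,T \right)} = 4 T^{2}$ ($D{\left(f,T \right)} = \left(2 T\right)^{2} = 4 T^{2}$)
$\frac{272642}{-445283} + \frac{B{\left(511 \right)}}{D{\left(582,-347 \right)}} = \frac{272642}{-445283} + \frac{\frac{1}{2} \cdot \frac{1}{511}}{4 \left(-347\right)^{2}} = 272642 \left(- \frac{1}{445283}\right) + \frac{\frac{1}{2} \cdot \frac{1}{511}}{4 \cdot 120409} = - \frac{272642}{445283} + \frac{1}{1022 \cdot 481636} = - \frac{272642}{445283} + \frac{1}{1022} \cdot \frac{1}{481636} = - \frac{272642}{445283} + \frac{1}{492231992} = - \frac{134203114317581}{219182538093736}$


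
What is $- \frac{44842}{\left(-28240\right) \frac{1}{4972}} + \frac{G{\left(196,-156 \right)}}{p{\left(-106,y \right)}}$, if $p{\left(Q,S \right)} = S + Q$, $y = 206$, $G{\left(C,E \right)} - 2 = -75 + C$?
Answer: $\frac{278736449}{35300} \approx 7896.2$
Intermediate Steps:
$G{\left(C,E \right)} = -73 + C$ ($G{\left(C,E \right)} = 2 + \left(-75 + C\right) = -73 + C$)
$p{\left(Q,S \right)} = Q + S$
$- \frac{44842}{\left(-28240\right) \frac{1}{4972}} + \frac{G{\left(196,-156 \right)}}{p{\left(-106,y \right)}} = - \frac{44842}{\left(-28240\right) \frac{1}{4972}} + \frac{-73 + 196}{-106 + 206} = - \frac{44842}{\left(-28240\right) \frac{1}{4972}} + \frac{123}{100} = - \frac{44842}{- \frac{7060}{1243}} + 123 \cdot \frac{1}{100} = \left(-44842\right) \left(- \frac{1243}{7060}\right) + \frac{123}{100} = \frac{27869303}{3530} + \frac{123}{100} = \frac{278736449}{35300}$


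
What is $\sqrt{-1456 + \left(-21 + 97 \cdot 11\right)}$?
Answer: $i \sqrt{410} \approx 20.248 i$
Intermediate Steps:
$\sqrt{-1456 + \left(-21 + 97 \cdot 11\right)} = \sqrt{-1456 + \left(-21 + 1067\right)} = \sqrt{-1456 + 1046} = \sqrt{-410} = i \sqrt{410}$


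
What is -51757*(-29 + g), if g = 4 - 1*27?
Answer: 2691364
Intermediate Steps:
g = -23 (g = 4 - 27 = -23)
-51757*(-29 + g) = -51757*(-29 - 23) = -51757*(-52) = 2691364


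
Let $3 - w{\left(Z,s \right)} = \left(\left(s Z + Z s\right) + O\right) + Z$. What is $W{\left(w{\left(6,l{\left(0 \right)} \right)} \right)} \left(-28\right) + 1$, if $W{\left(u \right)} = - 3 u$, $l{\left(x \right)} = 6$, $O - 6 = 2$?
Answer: $-6971$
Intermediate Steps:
$O = 8$ ($O = 6 + 2 = 8$)
$w{\left(Z,s \right)} = -5 - Z - 2 Z s$ ($w{\left(Z,s \right)} = 3 - \left(\left(\left(s Z + Z s\right) + 8\right) + Z\right) = 3 - \left(\left(\left(Z s + Z s\right) + 8\right) + Z\right) = 3 - \left(\left(2 Z s + 8\right) + Z\right) = 3 - \left(\left(8 + 2 Z s\right) + Z\right) = 3 - \left(8 + Z + 2 Z s\right) = -5 - Z - 2 Z s$)
$W{\left(w{\left(6,l{\left(0 \right)} \right)} \right)} \left(-28\right) + 1 = - 3 \left(-5 - 6 - 12 \cdot 6\right) \left(-28\right) + 1 = - 3 \left(-5 - 6 - 72\right) \left(-28\right) + 1 = \left(-3\right) \left(-83\right) \left(-28\right) + 1 = 249 \left(-28\right) + 1 = -6972 + 1 = -6971$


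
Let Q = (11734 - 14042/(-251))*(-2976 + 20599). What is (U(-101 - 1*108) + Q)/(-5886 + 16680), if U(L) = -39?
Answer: 52151311159/2709294 ≈ 19249.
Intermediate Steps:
Q = 52151320948/251 (Q = (11734 - 14042*(-1/251))*17623 = (11734 + 14042/251)*17623 = (2959276/251)*17623 = 52151320948/251 ≈ 2.0777e+8)
(U(-101 - 1*108) + Q)/(-5886 + 16680) = (-39 + 52151320948/251)/(-5886 + 16680) = (52151311159/251)/10794 = (52151311159/251)*(1/10794) = 52151311159/2709294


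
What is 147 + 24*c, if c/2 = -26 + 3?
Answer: -957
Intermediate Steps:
c = -46 (c = 2*(-26 + 3) = 2*(-23) = -46)
147 + 24*c = 147 + 24*(-46) = 147 - 1104 = -957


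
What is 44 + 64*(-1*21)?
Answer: -1300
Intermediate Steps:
44 + 64*(-1*21) = 44 + 64*(-21) = 44 - 1344 = -1300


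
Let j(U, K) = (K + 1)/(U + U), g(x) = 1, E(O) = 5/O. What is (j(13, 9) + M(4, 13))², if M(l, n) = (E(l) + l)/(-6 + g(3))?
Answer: 29929/67600 ≈ 0.44274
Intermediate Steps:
M(l, n) = -1/l - l/5 (M(l, n) = (5/l + l)/(-6 + 1) = (l + 5/l)/(-5) = (l + 5/l)*(-⅕) = -1/l - l/5)
j(U, K) = (1 + K)/(2*U) (j(U, K) = (1 + K)/((2*U)) = (1 + K)*(1/(2*U)) = (1 + K)/(2*U))
(j(13, 9) + M(4, 13))² = ((½)*(1 + 9)/13 + (-1/4 - ⅕*4))² = ((½)*(1/13)*10 + (-1*¼ - ⅘))² = (5/13 + (-¼ - ⅘))² = (5/13 - 21/20)² = (-173/260)² = 29929/67600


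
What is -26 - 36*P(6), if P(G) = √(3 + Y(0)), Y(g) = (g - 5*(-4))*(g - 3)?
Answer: -26 - 36*I*√57 ≈ -26.0 - 271.79*I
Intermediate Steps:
Y(g) = (-3 + g)*(20 + g) (Y(g) = (g + 20)*(-3 + g) = (20 + g)*(-3 + g) = (-3 + g)*(20 + g))
P(G) = I*√57 (P(G) = √(3 + (-60 + 0² + 17*0)) = √(3 + (-60 + 0 + 0)) = √(3 - 60) = √(-57) = I*√57)
-26 - 36*P(6) = -26 - 36*I*√57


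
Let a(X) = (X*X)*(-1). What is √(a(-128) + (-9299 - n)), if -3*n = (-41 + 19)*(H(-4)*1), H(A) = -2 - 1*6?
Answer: I*√230619/3 ≈ 160.08*I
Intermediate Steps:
a(X) = -X² (a(X) = X²*(-1) = -X²)
H(A) = -8 (H(A) = -2 - 6 = -8)
n = -176/3 (n = -(-41 + 19)*(-8*1)/3 = -(-22)*(-8)/3 = -⅓*176 = -176/3 ≈ -58.667)
√(a(-128) + (-9299 - n)) = √(-1*(-128)² + (-9299 - 1*(-176/3))) = √(-1*16384 + (-9299 + 176/3)) = √(-16384 - 27721/3) = √(-76873/3) = I*√230619/3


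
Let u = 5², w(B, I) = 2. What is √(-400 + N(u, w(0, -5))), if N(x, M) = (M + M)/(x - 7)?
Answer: I*√3598/3 ≈ 19.994*I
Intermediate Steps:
u = 25
N(x, M) = 2*M/(-7 + x) (N(x, M) = (2*M)/(-7 + x) = 2*M/(-7 + x))
√(-400 + N(u, w(0, -5))) = √(-400 + 2*2/(-7 + 25)) = √(-400 + 2*2/18) = √(-400 + 2*2*(1/18)) = √(-400 + 2/9) = √(-3598/9) = I*√3598/3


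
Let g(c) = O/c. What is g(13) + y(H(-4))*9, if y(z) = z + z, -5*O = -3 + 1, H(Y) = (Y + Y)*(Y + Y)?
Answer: 74882/65 ≈ 1152.0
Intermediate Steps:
H(Y) = 4*Y² (H(Y) = (2*Y)*(2*Y) = 4*Y²)
O = ⅖ (O = -(-3 + 1)/5 = -⅕*(-2) = ⅖ ≈ 0.40000)
g(c) = 2/(5*c)
y(z) = 2*z
g(13) + y(H(-4))*9 = (⅖)/13 + (2*(4*(-4)²))*9 = (⅖)*(1/13) + (2*(4*16))*9 = 2/65 + (2*64)*9 = 2/65 + 128*9 = 2/65 + 1152 = 74882/65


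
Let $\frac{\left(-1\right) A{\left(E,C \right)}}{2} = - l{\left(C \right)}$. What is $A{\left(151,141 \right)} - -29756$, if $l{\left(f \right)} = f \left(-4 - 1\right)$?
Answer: $28346$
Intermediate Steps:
$l{\left(f \right)} = - 5 f$ ($l{\left(f \right)} = f \left(-5\right) = - 5 f$)
$A{\left(E,C \right)} = - 10 C$ ($A{\left(E,C \right)} = - 2 \left(- \left(-5\right) C\right) = - 2 \cdot 5 C = - 10 C$)
$A{\left(151,141 \right)} - -29756 = \left(-10\right) 141 - -29756 = -1410 + 29756 = 28346$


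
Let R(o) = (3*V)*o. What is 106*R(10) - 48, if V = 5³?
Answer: 397452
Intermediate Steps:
V = 125
R(o) = 375*o (R(o) = (3*125)*o = 375*o)
106*R(10) - 48 = 106*(375*10) - 48 = 106*3750 - 48 = 397500 - 48 = 397452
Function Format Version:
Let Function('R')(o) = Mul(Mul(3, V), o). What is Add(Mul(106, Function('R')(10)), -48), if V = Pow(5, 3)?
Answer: 397452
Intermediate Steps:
V = 125
Function('R')(o) = Mul(375, o) (Function('R')(o) = Mul(Mul(3, 125), o) = Mul(375, o))
Add(Mul(106, Function('R')(10)), -48) = Add(Mul(106, Mul(375, 10)), -48) = Add(Mul(106, 3750), -48) = Add(397500, -48) = 397452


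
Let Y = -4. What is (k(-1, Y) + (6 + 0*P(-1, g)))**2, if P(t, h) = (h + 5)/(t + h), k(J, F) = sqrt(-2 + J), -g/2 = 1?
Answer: (6 + I*sqrt(3))**2 ≈ 33.0 + 20.785*I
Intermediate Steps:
g = -2 (g = -2*1 = -2)
P(t, h) = (5 + h)/(h + t)
(k(-1, Y) + (6 + 0*P(-1, g)))**2 = (sqrt(-2 - 1) + (6 + 0*((5 - 2)/(-2 - 1))))**2 = (sqrt(-3) + (6 + 0*(3/(-3))))**2 = (I*sqrt(3) + (6 + 0*(-1/3*3)))**2 = (I*sqrt(3) + (6 + 0*(-1)))**2 = (I*sqrt(3) + (6 + 0))**2 = (I*sqrt(3) + 6)**2 = (6 + I*sqrt(3))**2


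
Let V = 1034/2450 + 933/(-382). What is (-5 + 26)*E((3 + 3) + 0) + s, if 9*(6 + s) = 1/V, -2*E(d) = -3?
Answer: 433016929/17017758 ≈ 25.445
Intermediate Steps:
E(d) = 3/2 (E(d) = -½*(-3) = 3/2)
V = -945431/467950 (V = 1034*(1/2450) + 933*(-1/382) = 517/1225 - 933/382 = -945431/467950 ≈ -2.0204)
s = -51521224/8508879 (s = -6 + 1/(9*(-945431/467950)) = -6 + (⅑)*(-467950/945431) = -6 - 467950/8508879 = -51521224/8508879 ≈ -6.0550)
(-5 + 26)*E((3 + 3) + 0) + s = (-5 + 26)*(3/2) - 51521224/8508879 = 21*(3/2) - 51521224/8508879 = 63/2 - 51521224/8508879 = 433016929/17017758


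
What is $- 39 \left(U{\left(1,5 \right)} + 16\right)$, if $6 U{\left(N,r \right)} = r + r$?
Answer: $-689$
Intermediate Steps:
$U{\left(N,r \right)} = \frac{r}{3}$ ($U{\left(N,r \right)} = \frac{r + r}{6} = \frac{2 r}{6} = \frac{r}{3}$)
$- 39 \left(U{\left(1,5 \right)} + 16\right) = - 39 \left(\frac{1}{3} \cdot 5 + 16\right) = - 39 \left(\frac{5}{3} + 16\right) = \left(-39\right) \frac{53}{3} = -689$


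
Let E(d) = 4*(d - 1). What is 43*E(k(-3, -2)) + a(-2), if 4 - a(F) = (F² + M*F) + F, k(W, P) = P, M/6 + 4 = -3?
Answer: -598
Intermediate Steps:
M = -42 (M = -24 + 6*(-3) = -24 - 18 = -42)
a(F) = 4 - F² + 41*F (a(F) = 4 - ((F² - 42*F) + F) = 4 - (F² - 41*F) = 4 + (-F² + 41*F) = 4 - F² + 41*F)
E(d) = -4 + 4*d (E(d) = 4*(-1 + d) = -4 + 4*d)
43*E(k(-3, -2)) + a(-2) = 43*(-4 + 4*(-2)) + (4 - 1*(-2)² + 41*(-2)) = 43*(-4 - 8) + (4 - 1*4 - 82) = 43*(-12) + (4 - 4 - 82) = -516 - 82 = -598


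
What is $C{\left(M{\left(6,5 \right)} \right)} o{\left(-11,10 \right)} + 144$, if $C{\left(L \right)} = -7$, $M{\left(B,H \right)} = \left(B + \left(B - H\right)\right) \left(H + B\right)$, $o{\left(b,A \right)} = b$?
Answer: $221$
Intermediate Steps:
$M{\left(B,H \right)} = \left(B + H\right) \left(- H + 2 B\right)$ ($M{\left(B,H \right)} = \left(- H + 2 B\right) \left(B + H\right) = \left(B + H\right) \left(- H + 2 B\right)$)
$C{\left(M{\left(6,5 \right)} \right)} o{\left(-11,10 \right)} + 144 = \left(-7\right) \left(-11\right) + 144 = 77 + 144 = 221$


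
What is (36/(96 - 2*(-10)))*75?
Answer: 675/29 ≈ 23.276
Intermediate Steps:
(36/(96 - 2*(-10)))*75 = (36/(96 + 20))*75 = (36/116)*75 = (36*(1/116))*75 = (9/29)*75 = 675/29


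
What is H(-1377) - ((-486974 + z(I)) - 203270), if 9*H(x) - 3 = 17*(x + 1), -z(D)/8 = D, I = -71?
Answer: 6183695/9 ≈ 6.8708e+5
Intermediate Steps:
z(D) = -8*D
H(x) = 20/9 + 17*x/9 (H(x) = ⅓ + (17*(x + 1))/9 = ⅓ + (17*(1 + x))/9 = ⅓ + (17 + 17*x)/9 = ⅓ + (17/9 + 17*x/9) = 20/9 + 17*x/9)
H(-1377) - ((-486974 + z(I)) - 203270) = (20/9 + (17/9)*(-1377)) - ((-486974 - 8*(-71)) - 203270) = (20/9 - 2601) - ((-486974 + 568) - 203270) = -23389/9 - (-486406 - 203270) = -23389/9 - 1*(-689676) = -23389/9 + 689676 = 6183695/9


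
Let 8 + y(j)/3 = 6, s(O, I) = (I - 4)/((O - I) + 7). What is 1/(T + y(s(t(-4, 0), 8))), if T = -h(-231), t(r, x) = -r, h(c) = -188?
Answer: 1/182 ≈ 0.0054945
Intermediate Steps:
s(O, I) = (-4 + I)/(7 + O - I)
y(j) = -6 (y(j) = -24 + 3*6 = -24 + 18 = -6)
T = 188 (T = -1*(-188) = 188)
1/(T + y(s(t(-4, 0), 8))) = 1/(188 - 6) = 1/182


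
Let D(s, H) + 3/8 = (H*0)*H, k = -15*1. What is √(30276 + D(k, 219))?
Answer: √484410/4 ≈ 174.00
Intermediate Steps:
k = -15
D(s, H) = -3/8 (D(s, H) = -3/8 + (H*0)*H = -3/8 + 0*H = -3/8 + 0 = -3/8)
√(30276 + D(k, 219)) = √(30276 - 3/8) = √(242205/8) = √484410/4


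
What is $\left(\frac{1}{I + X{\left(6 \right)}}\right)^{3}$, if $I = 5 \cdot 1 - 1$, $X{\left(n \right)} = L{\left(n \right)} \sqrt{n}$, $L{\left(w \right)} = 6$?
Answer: $- \frac{83}{250000} + \frac{99 \sqrt{6}}{500000} \approx 0.000153$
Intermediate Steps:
$X{\left(n \right)} = 6 \sqrt{n}$
$I = 4$ ($I = 5 - 1 = 4$)
$\left(\frac{1}{I + X{\left(6 \right)}}\right)^{3} = \left(\frac{1}{4 + 6 \sqrt{6}}\right)^{3} = \frac{1}{\left(4 + 6 \sqrt{6}\right)^{3}}$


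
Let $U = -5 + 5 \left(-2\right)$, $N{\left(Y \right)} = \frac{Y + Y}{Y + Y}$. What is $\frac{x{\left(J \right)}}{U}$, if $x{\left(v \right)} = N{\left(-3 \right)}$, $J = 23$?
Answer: $- \frac{1}{15} \approx -0.066667$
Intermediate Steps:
$N{\left(Y \right)} = 1$ ($N{\left(Y \right)} = \frac{2 Y}{2 Y} = 2 Y \frac{1}{2 Y} = 1$)
$x{\left(v \right)} = 1$
$U = -15$ ($U = -5 - 10 = -15$)
$\frac{x{\left(J \right)}}{U} = 1 \frac{1}{-15} = 1 \left(- \frac{1}{15}\right) = - \frac{1}{15}$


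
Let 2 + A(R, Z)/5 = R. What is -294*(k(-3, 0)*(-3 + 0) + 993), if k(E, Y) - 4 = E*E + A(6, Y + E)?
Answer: -262836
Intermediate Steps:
A(R, Z) = -10 + 5*R
k(E, Y) = 24 + E**2 (k(E, Y) = 4 + (E*E + (-10 + 5*6)) = 4 + (E**2 + (-10 + 30)) = 4 + (E**2 + 20) = 4 + (20 + E**2) = 24 + E**2)
-294*(k(-3, 0)*(-3 + 0) + 993) = -294*((24 + (-3)**2)*(-3 + 0) + 993) = -294*((24 + 9)*(-3) + 993) = -294*(33*(-3) + 993) = -294*(-99 + 993) = -294*894 = -262836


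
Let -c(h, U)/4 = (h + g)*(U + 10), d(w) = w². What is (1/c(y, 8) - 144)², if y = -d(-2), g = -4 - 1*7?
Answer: 24186159361/1166400 ≈ 20736.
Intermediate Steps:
g = -11 (g = -4 - 7 = -11)
y = -4 (y = -1*(-2)² = -1*4 = -4)
c(h, U) = -4*(-11 + h)*(10 + U) (c(h, U) = -4*(h - 11)*(U + 10) = -4*(-11 + h)*(10 + U))
(1/c(y, 8) - 144)² = (1/(440 - 40*(-4) + 44*8 - 4*8*(-4)) - 144)² = (1/(440 + 160 + 352 + 128) - 144)² = (1/1080 - 144)² = (-155519/1080)² = 24186159361/1166400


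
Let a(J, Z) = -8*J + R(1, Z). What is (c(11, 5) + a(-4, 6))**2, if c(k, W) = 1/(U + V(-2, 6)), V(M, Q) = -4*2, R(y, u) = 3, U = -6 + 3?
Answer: 147456/121 ≈ 1218.6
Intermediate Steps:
U = -3
V(M, Q) = -8
a(J, Z) = 3 - 8*J (a(J, Z) = -8*J + 3 = 3 - 8*J)
c(k, W) = -1/11 (c(k, W) = 1/(-3 - 8) = 1/(-11) = -1/11)
(c(11, 5) + a(-4, 6))**2 = (-1/11 + (3 - 8*(-4)))**2 = (-1/11 + (3 + 32))**2 = (-1/11 + 35)**2 = (384/11)**2 = 147456/121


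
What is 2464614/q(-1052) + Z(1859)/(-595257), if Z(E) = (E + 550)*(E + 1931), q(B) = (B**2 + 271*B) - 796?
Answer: -1004510272327/81432744952 ≈ -12.335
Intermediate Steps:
q(B) = -796 + B**2 + 271*B
Z(E) = (550 + E)*(1931 + E)
2464614/q(-1052) + Z(1859)/(-595257) = 2464614/(-796 + (-1052)**2 + 271*(-1052)) + (1062050 + 1859**2 + 2481*1859)/(-595257) = 2464614/(-796 + 1106704 - 285092) + (1062050 + 3455881 + 4612179)*(-1/595257) = 2464614/820816 + 9130110*(-1/595257) = 2464614*(1/820816) - 3043370/198419 = 1232307/410408 - 3043370/198419 = -1004510272327/81432744952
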